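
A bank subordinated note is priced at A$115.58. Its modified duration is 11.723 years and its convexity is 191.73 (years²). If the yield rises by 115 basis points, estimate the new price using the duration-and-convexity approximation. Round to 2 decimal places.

A$101.46

Duration effect: -D_mod·Δy = -11.723 × (+0.0115) = -0.1348145
Convexity effect: ½·C·(Δy)² = 0.5 × 191.73 × (0.0115)² = +0.01267814625
ΔP/P ≈ -0.1348145 + 0.01267814625 = -0.12213635375
New price ≈ 115.58 × (1 - 0.12213635375) = 101.463480233575.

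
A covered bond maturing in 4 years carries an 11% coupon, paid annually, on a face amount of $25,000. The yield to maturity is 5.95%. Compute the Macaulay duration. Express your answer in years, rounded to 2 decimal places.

3.49 years

Periodic yield y = 0.0595. Discount each cash flow and weight by its year:
  t   CF        PV=CF/(1+0.0595)^t    t·PV
  1     2,750.00     2,595.5639     2,595.5639
  2     2,750.00     2,449.8008     4,899.6016
  3     2,750.00     2,312.2235     6,936.6705
  4    27,750.00    22,022.1209    88,088.4837
  Σ                 29,379.7092   102,520.3198
Price P = Σ PV = 29,379.7092.
Macaulay duration = Σ(t·PV) / P = 102,520.3198 / 29,379.7092 = 3.48949 years.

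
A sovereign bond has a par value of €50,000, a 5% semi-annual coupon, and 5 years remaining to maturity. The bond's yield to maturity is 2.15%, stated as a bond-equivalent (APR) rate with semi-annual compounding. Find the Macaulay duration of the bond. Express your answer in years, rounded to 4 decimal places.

Periodic yield y = 0.01075. Discount each cash flow and weight by its period:
  t   CF        PV=CF/(1+0.01075)^t    t·PV
  1     1,250.00     1,236.7054     1,236.7054
  2     1,250.00     1,223.5522     2,447.1045
  3     1,250.00     1,210.5389     3,631.6168
  4     1,250.00     1,197.6640     4,790.6562
  5     1,250.00     1,184.9261     5,924.6305
  6     1,250.00     1,172.3236     7,033.9417
  7     1,250.00     1,159.8552     8,118.9862
  8     1,250.00     1,147.5193     9,180.1547
  9     1,250.00     1,135.3147    10,217.8323
  10   51,250.00    46,052.8349   460,528.3492
  Σ                 56,721.2345   513,109.9775
Price P = Σ PV = 56,721.2345.
Macaulay duration = Σ(t·PV) / P = 513,109.9775 / 56,721.2345 = 9.04617 half-year periods.
In years: 9.04617 / 2 = 4.52309 years.

4.5231 years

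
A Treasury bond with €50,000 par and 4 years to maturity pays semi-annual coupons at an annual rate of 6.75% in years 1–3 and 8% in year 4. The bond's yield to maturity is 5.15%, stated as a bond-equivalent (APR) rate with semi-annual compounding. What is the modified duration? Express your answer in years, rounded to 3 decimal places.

3.497 years

Periodic yield y = 0.02575. First find Macaulay duration:
  t   CF        PV=CF/(1+0.02575)^t    t·PV
  1     1,687.50     1,645.1377     1,645.1377
  2     1,687.50     1,603.8389     3,207.6777
  3     1,687.50     1,563.5768     4,690.7303
  4     1,687.50     1,524.3254     6,097.3015
  5     1,687.50     1,486.0593     7,430.2967
  6     1,687.50     1,448.7539     8,692.5236
  7     2,000.00     1,673.9378    11,717.5646
  8    52,000.00    42,429.8150   339,438.5203
  Σ                 53,375.4448   382,919.7523
P = 53,375.4448; Macaulay duration = 382,919.7523 / 53,375.4448 = 7.17408 half-year periods = 3.58704 years.
Modified duration = D_Mac / (1 + y) = 3.58704 / 1.02575 = 3.49699 years.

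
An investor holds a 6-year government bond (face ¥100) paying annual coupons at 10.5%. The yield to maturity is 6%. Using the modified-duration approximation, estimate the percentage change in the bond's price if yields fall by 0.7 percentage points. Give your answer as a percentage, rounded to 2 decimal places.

Periodic yield y = 0.06. Modified duration first:
  t   CF        PV=CF/(1+0.06)^t    t·PV
  1        10.50         9.9057         9.9057
  2        10.50         9.3450        18.6899
  3        10.50         8.8160        26.4480
  4        10.50         8.3170        33.2679
  5        10.50         7.8462        39.2311
  6       110.50        77.8981       467.3888
  Σ                    122.1280       594.9314
P = 122.1280; D_Mac = 4.87138 yrs; D_mod = 4.87138/(1+0.06) = 4.59564 yrs.
ΔP/P ≈ -D_mod · Δy = -4.59564 × (-0.007) = +0.032169 = +3.2169%.

+3.22%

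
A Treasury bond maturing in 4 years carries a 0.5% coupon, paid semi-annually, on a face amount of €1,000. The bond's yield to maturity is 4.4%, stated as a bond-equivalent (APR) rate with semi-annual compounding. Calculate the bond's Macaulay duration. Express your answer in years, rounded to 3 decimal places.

Periodic yield y = 0.022. Discount each cash flow and weight by its period:
  t   CF        PV=CF/(1+0.022)^t    t·PV
  1         2.50         2.4462         2.4462
  2         2.50         2.3935         4.7871
  3         2.50         2.3420         7.0260
  4         2.50         2.2916         9.1663
  5         2.50         2.2423        11.2113
  6         2.50         2.1940        13.1639
  7         2.50         2.1468        15.0273
  8     1,002.50       842.3202     6,738.5616
  Σ                    858.3765     6,801.3897
Price P = Σ PV = 858.3765.
Macaulay duration = Σ(t·PV) / P = 6,801.3897 / 858.3765 = 7.92355 half-year periods.
In years: 7.92355 / 2 = 3.96178 years.

3.962 years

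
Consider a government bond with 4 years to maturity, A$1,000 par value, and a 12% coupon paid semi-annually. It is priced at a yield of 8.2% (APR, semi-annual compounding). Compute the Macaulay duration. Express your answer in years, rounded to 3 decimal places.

Periodic yield y = 0.041. Discount each cash flow and weight by its period:
  t   CF        PV=CF/(1+0.041)^t    t·PV
  1        60.00        57.6369        57.6369
  2        60.00        55.3668       110.7337
  3        60.00        53.1862       159.5586
  4        60.00        51.0915       204.3658
  5        60.00        49.0792       245.3961
  6        60.00        47.1462       282.8773
  7        60.00        45.2894       317.0255
  8     1,060.00       768.5994     6,148.7950
  Σ                  1,127.3956     7,526.3890
Price P = Σ PV = 1,127.3956.
Macaulay duration = Σ(t·PV) / P = 7,526.3890 / 1,127.3956 = 6.67591 half-year periods.
In years: 6.67591 / 2 = 3.33795 years.

3.338 years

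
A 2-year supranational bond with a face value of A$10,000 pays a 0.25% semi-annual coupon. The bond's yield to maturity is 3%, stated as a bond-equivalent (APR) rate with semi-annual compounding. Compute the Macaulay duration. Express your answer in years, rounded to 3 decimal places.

1.996 years

Periodic yield y = 0.015. Discount each cash flow and weight by its period:
  t   CF        PV=CF/(1+0.015)^t    t·PV
  1        12.50        12.3153        12.3153
  2        12.50        12.1333        24.2665
  3        12.50        11.9540        35.8619
  4    10,012.50     9,433.6196    37,734.4784
  Σ                  9,470.0221    37,806.9221
Price P = Σ PV = 9,470.0221.
Macaulay duration = Σ(t·PV) / P = 37,806.9221 / 9,470.0221 = 3.99227 half-year periods.
In years: 3.99227 / 2 = 1.99614 years.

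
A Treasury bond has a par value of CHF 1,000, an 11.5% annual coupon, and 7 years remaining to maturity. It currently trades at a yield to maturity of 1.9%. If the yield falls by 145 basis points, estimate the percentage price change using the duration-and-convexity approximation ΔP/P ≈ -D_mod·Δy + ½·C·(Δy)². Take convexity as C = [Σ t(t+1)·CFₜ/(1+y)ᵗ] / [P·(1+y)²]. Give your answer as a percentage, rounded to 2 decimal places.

With y = 0.019:
  t   CF        PV=CF/(1+0.019)^t    t·PV        t(t+1)·PV
  1       115.00       112.8557       112.8557         225.7115
  2       115.00       110.7515       221.5029         664.5088
  3       115.00       108.6864       326.0593       1,304.2371
  4       115.00       106.6599       426.6395       2,133.1977
  5       115.00       104.6711       523.3557       3,140.1340
  6       115.00       102.7195       616.3168       4,314.2174
  7     1,115.00       977.3623     6,841.5360      54,732.2884
  Σ                  1,623.7064     9,068.2659      66,514.2947
P = 1,623.7064; D_Mac = 5.58492 yrs; D_mod = 5.48078 yrs; C = 39.45110.
Duration effect: -5.48078 × (-0.0145) = +0.079471
Convexity effect: 0.5 × 39.45110 × (-0.0145)² = +0.0041473
ΔP/P ≈ +0.079471 + 0.0041473 = +0.083619 = +8.3619%.

+8.36%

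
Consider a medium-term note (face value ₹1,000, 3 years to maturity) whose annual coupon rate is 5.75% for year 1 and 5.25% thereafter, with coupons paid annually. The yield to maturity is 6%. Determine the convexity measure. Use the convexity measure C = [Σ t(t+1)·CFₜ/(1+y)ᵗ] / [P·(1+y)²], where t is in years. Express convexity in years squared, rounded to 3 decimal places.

With y = 0.06:
  t   CF        PV=CF/(1+0.06)^t    t·PV        t(t+1)·PV
  1        57.50        54.2453        54.2453         108.4906
  2        52.50        46.7248        93.4496         280.3489
  3     1,052.50       883.6993     2,651.0979      10,604.3915
  Σ                    984.6694     2,798.7928      10,993.2310
P = 984.6694.
Convexity = Σ t(t+1)·PV / [P·(1+y)²] = 10,993.2310 / (984.6694 × 1.123600) = 9.93627.

9.936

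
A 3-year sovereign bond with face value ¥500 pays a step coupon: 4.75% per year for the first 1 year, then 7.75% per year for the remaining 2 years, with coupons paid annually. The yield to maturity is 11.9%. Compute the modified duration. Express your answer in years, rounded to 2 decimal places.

Periodic yield y = 0.119. First find Macaulay duration:
  t   CF        PV=CF/(1+0.119)^t    t·PV
  1        23.75        21.2243        21.2243
  2        38.75        30.9465        61.8930
  3       538.75       384.5006     1,153.5018
  Σ                    436.6714     1,236.6191
P = 436.6714; Macaulay duration = 1,236.6191 / 436.6714 = 2.83192 years.
Modified duration = D_Mac / (1 + y) = 2.83192 / 1.119 = 2.53076 years.

2.53 years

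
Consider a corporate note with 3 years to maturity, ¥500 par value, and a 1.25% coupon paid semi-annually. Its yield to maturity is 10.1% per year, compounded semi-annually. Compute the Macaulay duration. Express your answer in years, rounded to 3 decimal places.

2.946 years

Periodic yield y = 0.0505. Discount each cash flow and weight by its period:
  t   CF        PV=CF/(1+0.0505)^t    t·PV
  1        3.125         2.9748         2.9748
  2        3.125         2.8318         5.6635
  3        3.125         2.6956         8.0869
  4        3.125         2.5661        10.2642
  5        3.125         2.4427        12.2135
  6      503.125       374.3687     2,246.2123
  Σ                    387.8797     2,285.4153
Price P = Σ PV = 387.8797.
Macaulay duration = Σ(t·PV) / P = 2,285.4153 / 387.8797 = 5.89207 half-year periods.
In years: 5.89207 / 2 = 2.94604 years.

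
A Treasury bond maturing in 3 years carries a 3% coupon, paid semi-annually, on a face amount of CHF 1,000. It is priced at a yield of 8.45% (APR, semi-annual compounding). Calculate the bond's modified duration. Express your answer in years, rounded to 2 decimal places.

2.76 years

Periodic yield y = 0.04225. First find Macaulay duration:
  t   CF        PV=CF/(1+0.04225)^t    t·PV
  1        15.00        14.3919        14.3919
  2        15.00        13.8085        27.6171
  3        15.00        13.2488        39.7463
  4        15.00        12.7117        50.8468
  5        15.00        12.1964        60.9820
  6     1,015.00       791.8349     4,751.0092
  Σ                    858.1922     4,944.5933
P = 858.1922; Macaulay duration = 4,944.5933 / 858.1922 = 5.76164 half-year periods = 2.88082 years.
Modified duration = D_Mac / (1 + y) = 2.88082 / 1.04225 = 2.76404 years.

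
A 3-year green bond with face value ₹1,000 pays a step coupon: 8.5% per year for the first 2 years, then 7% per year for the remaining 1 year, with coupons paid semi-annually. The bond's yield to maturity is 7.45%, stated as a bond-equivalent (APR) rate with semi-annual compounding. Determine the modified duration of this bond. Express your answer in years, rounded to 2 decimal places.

Periodic yield y = 0.03725. First find Macaulay duration:
  t   CF        PV=CF/(1+0.03725)^t    t·PV
  1        42.50        40.9737        40.9737
  2        42.50        39.5023        79.0045
  3        42.50        38.0837       114.2510
  4        42.50        36.7160       146.8639
  5        35.00        29.1508       145.7541
  6     1,035.00       831.0740     4,986.4439
  Σ                  1,015.5004     5,513.2912
P = 1,015.5004; Macaulay duration = 5,513.2912 / 1,015.5004 = 5.42914 half-year periods = 2.71457 years.
Modified duration = D_Mac / (1 + y) = 2.71457 / 1.03725 = 2.61708 years.

2.62 years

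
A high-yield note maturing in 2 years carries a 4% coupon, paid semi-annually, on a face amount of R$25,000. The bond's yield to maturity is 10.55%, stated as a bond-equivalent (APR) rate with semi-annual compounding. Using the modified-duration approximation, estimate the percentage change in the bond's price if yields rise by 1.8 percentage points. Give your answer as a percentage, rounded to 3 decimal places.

Periodic yield y = 0.05275. Modified duration first:
  t   CF        PV=CF/(1+0.05275)^t    t·PV
  1       500.00       474.9466       474.9466
  2       500.00       451.1485       902.2970
  3       500.00       428.5429     1,285.6286
  4    25,500.00    20,760.5655    83,042.2622
  Σ                 22,115.2034    85,705.1343
P = 22,115.2034; D_Mac = 3.87539 half-year periods = 1.93770 yrs; D_mod = 1.93770/(1+0.05275) = 1.84061 yrs.
ΔP/P ≈ -D_mod · Δy = -1.84061 × (+0.018) = -0.033131 = -3.3131%.

-3.313%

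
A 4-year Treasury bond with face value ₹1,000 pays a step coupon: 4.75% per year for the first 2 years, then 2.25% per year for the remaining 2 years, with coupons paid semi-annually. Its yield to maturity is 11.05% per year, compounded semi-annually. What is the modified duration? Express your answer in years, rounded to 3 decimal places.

Periodic yield y = 0.05525. First find Macaulay duration:
  t   CF        PV=CF/(1+0.05525)^t    t·PV
  1        23.75        22.5065        22.5065
  2        23.75        21.3281        42.6563
  3        23.75        20.2115        60.6344
  4        23.75        19.1532        76.6129
  5        11.25         8.5976        42.9878
  6        11.25         8.1474        48.8845
  7        11.25         7.7208        54.0459
  8     1,011.25       657.6815     5,261.4523
  Σ                    765.3467     5,609.7807
P = 765.3467; Macaulay duration = 5,609.7807 / 765.3467 = 7.32972 half-year periods = 3.66486 years.
Modified duration = D_Mac / (1 + y) = 3.66486 / 1.05525 = 3.47298 years.

3.473 years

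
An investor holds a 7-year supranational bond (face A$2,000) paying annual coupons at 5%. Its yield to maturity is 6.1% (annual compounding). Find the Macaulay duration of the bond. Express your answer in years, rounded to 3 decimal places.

Periodic yield y = 0.061. Discount each cash flow and weight by its year:
  t   CF        PV=CF/(1+0.061)^t    t·PV
  1       100.00        94.2507        94.2507
  2       100.00        88.8320       177.6639
  3       100.00        83.7247       251.1742
  4       100.00        78.9112       315.6447
  5       100.00        74.3743       371.8717
  6       100.00        70.0983       420.5900
  7     2,100.00     1,387.4317     9,712.0218
  Σ                  1,877.6229    11,343.2170
Price P = Σ PV = 1,877.6229.
Macaulay duration = Σ(t·PV) / P = 11,343.2170 / 1,877.6229 = 6.04126 years.

6.041 years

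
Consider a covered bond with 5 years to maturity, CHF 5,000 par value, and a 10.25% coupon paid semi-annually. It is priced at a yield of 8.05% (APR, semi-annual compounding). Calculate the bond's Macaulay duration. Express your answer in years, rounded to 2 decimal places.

4.08 years

Periodic yield y = 0.04025. Discount each cash flow and weight by its period:
  t   CF        PV=CF/(1+0.04025)^t    t·PV
  1       256.25       246.3350       246.3350
  2       256.25       236.8037       473.6073
  3       256.25       227.6411       682.9233
  4       256.25       218.8331       875.3323
  5       256.25       210.3659     1,051.8293
  6       256.25       202.2262     1,213.3575
  7       256.25       194.4016     1,360.8111
  8       256.25       186.8797     1,495.0374
  9       256.25       179.6488     1,616.8393
  10    5,256.25     3,542.4095    35,424.0954
  Σ                  5,445.5446    44,440.1680
Price P = Σ PV = 5,445.5446.
Macaulay duration = Σ(t·PV) / P = 44,440.1680 / 5,445.5446 = 8.16083 half-year periods.
In years: 8.16083 / 2 = 4.08042 years.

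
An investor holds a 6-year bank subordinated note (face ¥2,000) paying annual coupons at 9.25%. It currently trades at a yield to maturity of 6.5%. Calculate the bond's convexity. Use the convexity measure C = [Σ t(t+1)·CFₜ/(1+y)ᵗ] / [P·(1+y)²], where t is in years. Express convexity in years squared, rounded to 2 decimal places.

28.39

With y = 0.065:
  t   CF        PV=CF/(1+0.065)^t    t·PV        t(t+1)·PV
  1       185.00       173.7089       173.7089         347.4178
  2       185.00       163.1070       326.2139         978.6418
  3       185.00       153.1521       459.4562       1,837.8250
  4       185.00       143.8048       575.2191       2,876.0954
  5       185.00       135.0280       675.1398       4,050.8386
  6     2,185.00     1,497.4550     8,984.7303      62,893.1121
  Σ                  2,266.2557    11,194.4683      72,983.9308
P = 2,266.2557.
Convexity = Σ t(t+1)·PV / [P·(1+y)²] = 72,983.9308 / (2,266.2557 × 1.134225) = 28.39351.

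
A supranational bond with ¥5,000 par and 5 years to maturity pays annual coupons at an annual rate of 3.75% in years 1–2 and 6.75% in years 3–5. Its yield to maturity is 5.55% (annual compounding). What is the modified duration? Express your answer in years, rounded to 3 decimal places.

4.345 years

Periodic yield y = 0.0555. First find Macaulay duration:
  t   CF        PV=CF/(1+0.0555)^t    t·PV
  1       187.50       177.6409       177.6409
  2       187.50       168.3003       336.6005
  3       337.50       287.0113       861.0340
  4       337.50       271.9198     1,087.6792
  5     5,337.50     4,074.2409    20,371.2043
  Σ                  4,979.1132    22,834.1590
P = 4,979.1132; Macaulay duration = 22,834.1590 / 4,979.1132 = 4.58599 years.
Modified duration = D_Mac / (1 + y) = 4.58599 / 1.0555 = 4.34485 years.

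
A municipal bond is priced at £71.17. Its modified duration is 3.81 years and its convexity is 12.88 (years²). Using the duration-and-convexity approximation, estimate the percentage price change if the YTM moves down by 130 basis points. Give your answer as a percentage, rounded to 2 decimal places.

+5.06%

Duration effect: -D_mod·Δy = -3.81 × (-0.013) = +0.049530
Convexity effect: ½·C·(Δy)² = 0.5 × 12.88 × (-0.013)² = +0.00108836
ΔP/P ≈ +0.049530 + 0.00108836 = +0.05061836
= +5.061836%.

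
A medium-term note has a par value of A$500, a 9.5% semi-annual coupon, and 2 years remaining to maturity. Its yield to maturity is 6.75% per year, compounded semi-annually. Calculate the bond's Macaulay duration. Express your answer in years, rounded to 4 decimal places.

1.8716 years

Periodic yield y = 0.03375. Discount each cash flow and weight by its period:
  t   CF        PV=CF/(1+0.03375)^t    t·PV
  1        23.75        22.9746        22.9746
  2        23.75        22.2245        44.4491
  3        23.75        21.4989        64.4968
  4       523.75       458.6295     1,834.5178
  Σ                    525.3275     1,966.4383
Price P = Σ PV = 525.3275.
Macaulay duration = Σ(t·PV) / P = 1,966.4383 / 525.3275 = 3.74326 half-year periods.
In years: 3.74326 / 2 = 1.87163 years.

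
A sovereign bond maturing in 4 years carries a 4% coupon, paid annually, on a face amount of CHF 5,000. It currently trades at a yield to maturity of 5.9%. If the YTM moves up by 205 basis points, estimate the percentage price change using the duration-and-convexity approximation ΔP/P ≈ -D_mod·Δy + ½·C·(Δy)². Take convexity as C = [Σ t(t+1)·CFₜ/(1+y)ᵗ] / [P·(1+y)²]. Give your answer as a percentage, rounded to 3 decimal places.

With y = 0.059:
  t   CF        PV=CF/(1+0.059)^t    t·PV        t(t+1)·PV
  1       200.00       188.8574       188.8574         377.7148
  2       200.00       178.3356       356.6712       1,070.0137
  3       200.00       168.4000       505.2000       2,020.8001
  4     5,200.00     4,134.4667    16,537.8670      82,689.3349
  Σ                  4,670.0598    17,588.5957      86,157.8635
P = 4,670.0598; D_Mac = 3.76625 yrs; D_mod = 3.55642 yrs; C = 16.45056.
Duration effect: -3.55642 × (+0.0205) = -0.072907
Convexity effect: 0.5 × 16.45056 × (0.0205)² = +0.0034567
ΔP/P ≈ -0.072907 + 0.0034567 = -0.069450 = -6.9450%.

-6.945%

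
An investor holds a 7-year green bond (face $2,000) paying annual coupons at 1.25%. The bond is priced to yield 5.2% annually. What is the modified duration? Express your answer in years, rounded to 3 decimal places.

Periodic yield y = 0.052. First find Macaulay duration:
  t   CF        PV=CF/(1+0.052)^t    t·PV
  1        25.00        23.7643        23.7643
  2        25.00        22.5896        45.1792
  3        25.00        21.4730        64.4190
  4        25.00        20.4116        81.6464
  5        25.00        19.4027        97.0133
  6        25.00        18.4436       110.6616
  7     2,025.00     1,420.0867     9,940.6066
  Σ                  1,546.1714    10,363.2904
P = 1,546.1714; Macaulay duration = 10,363.2904 / 1,546.1714 = 6.70255 years.
Modified duration = D_Mac / (1 + y) = 6.70255 / 1.052 = 6.37124 years.

6.371 years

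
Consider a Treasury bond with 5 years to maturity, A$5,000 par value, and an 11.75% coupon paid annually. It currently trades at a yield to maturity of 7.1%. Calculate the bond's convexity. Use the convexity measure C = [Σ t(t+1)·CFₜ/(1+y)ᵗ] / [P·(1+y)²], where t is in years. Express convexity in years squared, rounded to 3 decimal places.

With y = 0.071:
  t   CF        PV=CF/(1+0.071)^t    t·PV        t(t+1)·PV
  1       587.50       548.5528       548.5528       1,097.1055
  2       587.50       512.1874     1,024.3749       3,073.1247
  3       587.50       478.2329     1,434.6987       5,738.7949
  4       587.50       446.5293     1,786.1173       8,930.5865
  5     5,587.50     3,965.2464    19,826.2321     118,957.3927
  Σ                  5,950.7489    24,619.9758     137,797.0043
P = 5,950.7489.
Convexity = Σ t(t+1)·PV / [P·(1+y)²] = 137,797.0043 / (5,950.7489 × 1.147041) = 20.18781.

20.188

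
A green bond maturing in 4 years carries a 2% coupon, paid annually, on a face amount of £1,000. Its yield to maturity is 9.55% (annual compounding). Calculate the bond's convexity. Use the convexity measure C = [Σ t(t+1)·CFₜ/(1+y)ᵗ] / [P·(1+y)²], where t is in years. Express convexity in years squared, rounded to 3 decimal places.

With y = 0.0955:
  t   CF        PV=CF/(1+0.0955)^t    t·PV        t(t+1)·PV
  1        20.00        18.2565        18.2565          36.5130
  2        20.00        16.6650        33.3300          99.9900
  3        20.00        15.2122        45.6367         182.5467
  4     1,020.00       708.1914     2,832.7656      14,163.8279
  Σ                    758.3251     2,929.9888      14,482.8776
P = 758.3251.
Convexity = Σ t(t+1)·PV / [P·(1+y)²] = 14,482.8776 / (758.3251 × 1.200120) = 15.91383.

15.914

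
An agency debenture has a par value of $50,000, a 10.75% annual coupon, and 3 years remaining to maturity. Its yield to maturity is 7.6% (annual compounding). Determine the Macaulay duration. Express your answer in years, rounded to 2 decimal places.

2.73 years

Periodic yield y = 0.076. Discount each cash flow and weight by its year:
  t   CF        PV=CF/(1+0.076)^t    t·PV
  1     5,375.00     4,995.3532     4,995.3532
  2     5,375.00     4,642.5215     9,285.0430
  3    55,375.00    44,450.5281   133,351.5844
  Σ                 54,088.4028   147,631.9806
Price P = Σ PV = 54,088.4028.
Macaulay duration = Σ(t·PV) / P = 147,631.9806 / 54,088.4028 = 2.72946 years.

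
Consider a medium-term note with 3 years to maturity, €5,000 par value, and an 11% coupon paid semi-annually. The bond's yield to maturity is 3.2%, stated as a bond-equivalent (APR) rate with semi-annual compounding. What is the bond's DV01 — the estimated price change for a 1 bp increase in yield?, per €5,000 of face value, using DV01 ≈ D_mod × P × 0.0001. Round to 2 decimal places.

€1.61

Periodic yield y = 0.016.
  t   CF        PV=CF/(1+0.016)^t    t·PV
  1       275.00       270.6693       270.6693
  2       275.00       266.4068       532.8136
  3       275.00       262.2114       786.6342
  4       275.00       258.0821     1,032.3283
  5       275.00       254.0178     1,270.0890
  6     5,275.00     4,795.7906    28,774.7439
  Σ                  6,107.1780    32,667.2783
P = 6,107.1780; D_Mac = 5.34900 half-year periods = 2.67450 yrs; D_mod = 2.63238 yrs.
DV01 ≈ 2.63238 × 6,107.1780 × 0.0001 = 1.607642.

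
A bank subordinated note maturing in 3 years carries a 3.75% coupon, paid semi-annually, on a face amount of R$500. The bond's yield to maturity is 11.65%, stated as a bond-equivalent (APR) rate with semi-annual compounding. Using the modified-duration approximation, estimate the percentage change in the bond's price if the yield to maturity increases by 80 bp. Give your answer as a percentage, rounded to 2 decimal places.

Periodic yield y = 0.05825. Modified duration first:
  t   CF        PV=CF/(1+0.05825)^t    t·PV
  1        9.375         8.8590         8.8590
  2        9.375         8.3713        16.7427
  3        9.375         7.9105        23.7316
  4        9.375         7.4751        29.9005
  5        9.375         7.0637        35.3183
  6      509.375       362.6669     2,176.0016
  Σ                    402.3466     2,290.5537
P = 402.3466; D_Mac = 5.69299 half-year periods = 2.84649 yrs; D_mod = 2.84649/(1+0.05825) = 2.68981 yrs.
ΔP/P ≈ -D_mod · Δy = -2.68981 × (+0.008) = -0.021518 = -2.1518%.

-2.15%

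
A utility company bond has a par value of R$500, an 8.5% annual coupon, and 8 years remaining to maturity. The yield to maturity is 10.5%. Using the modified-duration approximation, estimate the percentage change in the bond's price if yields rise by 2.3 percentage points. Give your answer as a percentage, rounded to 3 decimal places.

Periodic yield y = 0.105. Modified duration first:
  t   CF        PV=CF/(1+0.105)^t    t·PV
  1        42.50        38.4615        38.4615
  2        42.50        34.8068        69.6136
  3        42.50        31.4994        94.4982
  4        42.50        28.5062       114.0249
  5        42.50        25.7975       128.9875
  6        42.50        23.3461       140.0769
  7        42.50        21.1277       147.8942
  8       542.50       244.0628     1,952.5021
  Σ                    447.6081     2,686.0589
P = 447.6081; D_Mac = 6.00092 yrs; D_mod = 6.00092/(1+0.105) = 5.43069 yrs.
ΔP/P ≈ -D_mod · Δy = -5.43069 × (+0.023) = -0.124906 = -12.4906%.

-12.491%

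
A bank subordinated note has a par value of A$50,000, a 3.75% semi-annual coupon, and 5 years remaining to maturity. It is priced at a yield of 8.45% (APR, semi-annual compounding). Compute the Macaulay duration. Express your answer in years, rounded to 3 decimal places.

Periodic yield y = 0.04225. Discount each cash flow and weight by its period:
  t   CF        PV=CF/(1+0.04225)^t    t·PV
  1       937.50       899.4963       899.4963
  2       937.50       863.0331     1,726.0663
  3       937.50       828.0481     2,484.1443
  4       937.50       794.4813     3,177.9251
  5       937.50       762.2751     3,811.3757
  6       937.50       731.3746     4,388.2474
  7       937.50       701.7266     4,912.0863
  8       937.50       673.2805     5,386.2441
  9       937.50       645.9875     5,813.8879
  10   50,937.50    33,675.8517   336,758.5168
  Σ                 40,575.5548   369,357.9902
Price P = Σ PV = 40,575.5548.
Macaulay duration = Σ(t·PV) / P = 369,357.9902 / 40,575.5548 = 9.10297 half-year periods.
In years: 9.10297 / 2 = 4.55148 years.

4.551 years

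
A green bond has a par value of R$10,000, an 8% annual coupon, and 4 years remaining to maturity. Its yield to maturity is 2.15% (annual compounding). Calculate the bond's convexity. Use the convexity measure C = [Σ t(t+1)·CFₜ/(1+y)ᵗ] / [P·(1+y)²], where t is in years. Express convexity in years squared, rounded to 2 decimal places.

With y = 0.0215:
  t   CF        PV=CF/(1+0.0215)^t    t·PV        t(t+1)·PV
  1       800.00       783.1620       783.1620       1,566.3240
  2       800.00       766.6784     1,533.3569       4,600.0706
  3       800.00       750.5418     2,251.6253       9,006.5014
  4    10,800.00     9,919.0544    39,676.2176     198,381.0878
  Σ                 12,219.4366    44,244.3618     213,553.9838
P = 12,219.4366.
Convexity = Σ t(t+1)·PV / [P·(1+y)²] = 213,553.9838 / (12,219.4366 × 1.043462) = 16.74865.

16.75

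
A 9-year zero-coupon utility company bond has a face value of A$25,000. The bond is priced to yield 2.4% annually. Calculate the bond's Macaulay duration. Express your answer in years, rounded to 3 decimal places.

9.000 years

A zero-coupon bond has a single cash flow at maturity, so its Macaulay duration equals its maturity: 9 years.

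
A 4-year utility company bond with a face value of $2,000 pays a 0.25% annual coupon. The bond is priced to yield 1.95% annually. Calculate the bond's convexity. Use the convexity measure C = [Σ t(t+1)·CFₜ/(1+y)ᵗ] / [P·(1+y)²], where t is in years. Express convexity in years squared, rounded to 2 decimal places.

With y = 0.0195:
  t   CF        PV=CF/(1+0.0195)^t    t·PV        t(t+1)·PV
  1         5.00         4.9044         4.9044           9.8087
  2         5.00         4.8106         9.6211          28.8634
  3         5.00         4.7185        14.1556          56.6226
  4     2,005.00     1,855.9465     7,423.7861      37,118.9303
  Σ                  1,870.3800     7,452.4672      37,214.2250
P = 1,870.3800.
Convexity = Σ t(t+1)·PV / [P·(1+y)²] = 37,214.2250 / (1,870.3800 × 1.039380) = 19.14277.

19.14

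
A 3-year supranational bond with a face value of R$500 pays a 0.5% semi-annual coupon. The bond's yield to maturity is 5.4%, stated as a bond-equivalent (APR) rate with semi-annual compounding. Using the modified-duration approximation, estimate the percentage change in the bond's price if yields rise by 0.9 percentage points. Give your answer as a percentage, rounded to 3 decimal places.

-2.611%

Periodic yield y = 0.027. Modified duration first:
  t   CF        PV=CF/(1+0.027)^t    t·PV
  1         1.25         1.2171         1.2171
  2         1.25         1.1851         2.3703
  3         1.25         1.1540         3.4619
  4         1.25         1.1236         4.4946
  5         1.25         1.0941         5.4705
  6       501.25       427.2005     2,563.2028
  Σ                    432.9745     2,580.2173
P = 432.9745; D_Mac = 5.95928 half-year periods = 2.97964 yrs; D_mod = 2.97964/(1+0.027) = 2.90131 yrs.
ΔP/P ≈ -D_mod · Δy = -2.90131 × (+0.009) = -0.026112 = -2.6112%.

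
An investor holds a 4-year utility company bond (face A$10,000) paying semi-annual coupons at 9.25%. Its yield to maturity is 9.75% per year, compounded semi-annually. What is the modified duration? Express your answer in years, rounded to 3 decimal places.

3.268 years

Periodic yield y = 0.04875. First find Macaulay duration:
  t   CF        PV=CF/(1+0.04875)^t    t·PV
  1       462.50       441.0012       441.0012
  2       462.50       420.5017       841.0035
  3       462.50       400.9552     1,202.8655
  4       462.50       382.3172     1,529.2688
  5       462.50       364.5456     1,822.7280
  6       462.50       347.6001     2,085.6006
  7       462.50       331.4423     2,320.0960
  8    10,462.50     7,149.2368    57,193.8942
  Σ                  9,837.6001    67,436.4578
P = 9,837.6001; Macaulay duration = 67,436.4578 / 9,837.6001 = 6.85497 half-year periods = 3.42749 years.
Modified duration = D_Mac / (1 + y) = 3.42749 / 1.04875 = 3.26816 years.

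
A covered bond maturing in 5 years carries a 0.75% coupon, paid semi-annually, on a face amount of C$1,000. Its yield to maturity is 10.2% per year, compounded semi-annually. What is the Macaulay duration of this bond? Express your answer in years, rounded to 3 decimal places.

Periodic yield y = 0.051. Discount each cash flow and weight by its period:
  t   CF        PV=CF/(1+0.051)^t    t·PV
  1         3.75         3.5680         3.5680
  2         3.75         3.3949         6.7898
  3         3.75         3.2302         9.6905
  4         3.75         3.0734        12.2936
  5         3.75         2.9243        14.6214
  6         3.75         2.7824        16.6942
  7         3.75         2.6474        18.5315
  8         3.75         2.5189        20.1511
  9         3.75         2.3967        21.5700
  10    1,003.75       610.3773     6,103.7733
  Σ                    636.9134     6,227.6834
Price P = Σ PV = 636.9134.
Macaulay duration = Σ(t·PV) / P = 6,227.6834 / 636.9134 = 9.77791 half-year periods.
In years: 9.77791 / 2 = 4.88896 years.

4.889 years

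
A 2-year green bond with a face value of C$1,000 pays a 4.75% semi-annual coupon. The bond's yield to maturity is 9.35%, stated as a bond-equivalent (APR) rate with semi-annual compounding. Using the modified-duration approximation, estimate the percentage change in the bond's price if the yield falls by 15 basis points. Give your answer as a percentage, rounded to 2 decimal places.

+0.28%

Periodic yield y = 0.04675. Modified duration first:
  t   CF        PV=CF/(1+0.04675)^t    t·PV
  1        23.75        22.6893        22.6893
  2        23.75        21.6759        43.3519
  3        23.75        20.7078        62.1235
  4     1,023.75       852.7506     3,411.0024
  Σ                    917.8236     3,539.1671
P = 917.8236; D_Mac = 3.85604 half-year periods = 1.92802 yrs; D_mod = 1.92802/(1+0.04675) = 1.84191 yrs.
ΔP/P ≈ -D_mod · Δy = -1.84191 × (-0.0015) = +0.002763 = +0.2763%.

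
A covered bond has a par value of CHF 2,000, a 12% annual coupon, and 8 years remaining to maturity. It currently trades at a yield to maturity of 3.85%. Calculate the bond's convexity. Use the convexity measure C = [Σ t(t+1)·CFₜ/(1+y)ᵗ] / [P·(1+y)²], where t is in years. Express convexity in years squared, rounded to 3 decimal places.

45.409

With y = 0.0385:
  t   CF        PV=CF/(1+0.0385)^t    t·PV        t(t+1)·PV
  1       240.00       231.1026       231.1026         462.2051
  2       240.00       222.5350       445.0699       1,335.2097
  3       240.00       214.2850       642.8550       2,571.4198
  4       240.00       206.3409       825.3634       4,126.8172
  5       240.00       198.6912       993.4562       5,960.7374
  6       240.00       191.3252     1,147.9514       8,035.6595
  7       240.00       184.2323     1,289.6260      10,317.0079
  8     2,240.00     1,655.7548    13,246.0381     119,214.3425
  Σ                  3,104.2669    18,821.4625     152,023.3992
P = 3,104.2669.
Convexity = Σ t(t+1)·PV / [P·(1+y)²] = 152,023.3992 / (3,104.2669 × 1.078482) = 45.40863.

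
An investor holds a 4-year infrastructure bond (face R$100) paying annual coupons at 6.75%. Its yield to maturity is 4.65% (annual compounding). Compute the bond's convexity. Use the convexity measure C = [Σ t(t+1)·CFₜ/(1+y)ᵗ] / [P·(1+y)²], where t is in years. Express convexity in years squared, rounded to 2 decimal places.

With y = 0.0465:
  t   CF        PV=CF/(1+0.0465)^t    t·PV        t(t+1)·PV
  1         6.75         6.4501         6.4501          12.9001
  2         6.75         6.1635        12.3269          36.9808
  3         6.75         5.8896        17.6688          70.6752
  4       106.75        89.0043       356.0172       1,780.0859
  Σ                    107.5074       392.4630       1,900.6421
P = 107.5074.
Convexity = Σ t(t+1)·PV / [P·(1+y)²] = 1,900.6421 / (107.5074 × 1.095162) = 16.14297.

16.14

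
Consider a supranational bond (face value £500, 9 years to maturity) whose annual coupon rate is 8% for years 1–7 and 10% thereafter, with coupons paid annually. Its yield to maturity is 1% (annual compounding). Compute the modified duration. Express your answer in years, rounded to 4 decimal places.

Periodic yield y = 0.01. First find Macaulay duration:
  t   CF        PV=CF/(1+0.01)^t    t·PV
  1        40.00        39.6040        39.6040
  2        40.00        39.2118        78.4237
  3        40.00        38.8236       116.4708
  4        40.00        38.4392       153.7569
  5        40.00        38.0586       190.2931
  6        40.00        37.6818       226.0909
  7        40.00        37.3087       261.1611
  8        50.00        46.1742       369.3933
  9       550.00       502.8869     4,525.9821
  Σ                    818.1888     5,961.1758
P = 818.1888; Macaulay duration = 5,961.1758 / 818.1888 = 7.28582 years.
Modified duration = D_Mac / (1 + y) = 7.28582 / 1.01 = 7.21368 years.

7.2137 years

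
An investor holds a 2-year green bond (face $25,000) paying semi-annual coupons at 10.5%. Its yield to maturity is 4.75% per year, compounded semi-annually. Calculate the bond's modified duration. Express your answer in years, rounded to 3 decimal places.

1.820 years

Periodic yield y = 0.02375. First find Macaulay duration:
  t   CF        PV=CF/(1+0.02375)^t    t·PV
  1     1,312.50     1,282.0513     1,282.0513
  2     1,312.50     1,252.3089     2,504.6179
  3     1,312.50     1,223.2566     3,669.7698
  4    26,312.50    23,954.4638    95,817.8552
  Σ                 27,712.0806   103,274.2942
P = 27,712.0806; Macaulay duration = 103,274.2942 / 27,712.0806 = 3.72669 half-year periods = 1.86334 years.
Modified duration = D_Mac / (1 + y) = 1.86334 / 1.02375 = 1.82012 years.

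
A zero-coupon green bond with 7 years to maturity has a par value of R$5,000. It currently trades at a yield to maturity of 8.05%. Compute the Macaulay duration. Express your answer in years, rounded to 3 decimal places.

7.000 years

A zero-coupon bond has a single cash flow at maturity, so its Macaulay duration equals its maturity: 7 years.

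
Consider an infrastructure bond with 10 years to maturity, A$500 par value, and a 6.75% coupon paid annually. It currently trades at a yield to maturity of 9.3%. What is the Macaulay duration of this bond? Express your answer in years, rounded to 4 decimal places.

7.3364 years

Periodic yield y = 0.093. Discount each cash flow and weight by its year:
  t   CF        PV=CF/(1+0.093)^t    t·PV
  1        33.75        30.8783        30.8783
  2        33.75        28.2510        56.5020
  3        33.75        25.8472        77.5416
  4        33.75        23.6479        94.5917
  5        33.75        21.6358       108.1790
  6        33.75        19.7949       118.7693
  7        33.75        18.1106       126.7741
  8        33.75        16.5696       132.5569
  9        33.75        15.1598       136.4378
  10      533.75       219.3493     2,193.4931
  Σ                    419.2444     3,075.7238
Price P = Σ PV = 419.2444.
Macaulay duration = Σ(t·PV) / P = 3,075.7238 / 419.2444 = 7.33635 years.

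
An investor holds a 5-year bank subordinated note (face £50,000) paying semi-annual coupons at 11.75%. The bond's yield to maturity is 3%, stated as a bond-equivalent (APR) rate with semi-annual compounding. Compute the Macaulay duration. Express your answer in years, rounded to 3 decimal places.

Periodic yield y = 0.015. Discount each cash flow and weight by its period:
  t   CF        PV=CF/(1+0.015)^t    t·PV
  1     2,937.50     2,894.0887     2,894.0887
  2     2,937.50     2,851.3189     5,702.6378
  3     2,937.50     2,809.1812     8,427.5435
  4     2,937.50     2,767.6662    11,070.6647
  5     2,937.50     2,726.7647    13,633.8235
  6     2,937.50     2,686.4677    16,118.8061
  7     2,937.50     2,646.7662    18,527.3634
  8     2,937.50     2,607.6514    20,861.2114
  9     2,937.50     2,569.1147    23,122.0324
  10   52,937.50    45,614.5091   456,145.0908
  Σ                 70,173.5287   576,503.2623
Price P = Σ PV = 70,173.5287.
Macaulay duration = Σ(t·PV) / P = 576,503.2623 / 70,173.5287 = 8.21540 half-year periods.
In years: 8.21540 / 2 = 4.10770 years.

4.108 years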